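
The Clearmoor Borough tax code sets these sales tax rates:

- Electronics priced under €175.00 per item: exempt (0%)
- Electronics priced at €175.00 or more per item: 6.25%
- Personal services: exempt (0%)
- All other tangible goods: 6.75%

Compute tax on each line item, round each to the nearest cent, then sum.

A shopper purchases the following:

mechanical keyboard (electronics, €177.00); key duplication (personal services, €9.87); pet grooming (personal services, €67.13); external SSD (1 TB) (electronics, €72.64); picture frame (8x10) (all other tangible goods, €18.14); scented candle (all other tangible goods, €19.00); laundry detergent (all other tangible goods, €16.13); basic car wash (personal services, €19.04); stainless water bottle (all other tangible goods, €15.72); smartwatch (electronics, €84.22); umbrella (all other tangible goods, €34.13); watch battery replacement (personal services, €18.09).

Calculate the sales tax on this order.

Mechanical keyboard €177.00: electronics, €175.00 or more → 6.25% → €11.06
Key duplication €9.87: personal services → 0% → €0.00
Pet grooming €67.13: personal services → 0% → €0.00
External SSD (1 TB) €72.64: electronics, under €175.00 → 0% → €0.00
Picture frame (8x10) €18.14: all other tangible goods → 6.75% → €1.22
Scented candle €19.00: all other tangible goods → 6.75% → €1.28
Laundry detergent €16.13: all other tangible goods → 6.75% → €1.09
Basic car wash €19.04: personal services → 0% → €0.00
Stainless water bottle €15.72: all other tangible goods → 6.75% → €1.06
Smartwatch €84.22: electronics, under €175.00 → 0% → €0.00
Umbrella €34.13: all other tangible goods → 6.75% → €2.30
Watch battery replacement €18.09: personal services → 0% → €0.00
Total tax = €11.06 + €1.22 + €1.28 + €1.09 + €1.06 + €2.30 = €18.01

€18.01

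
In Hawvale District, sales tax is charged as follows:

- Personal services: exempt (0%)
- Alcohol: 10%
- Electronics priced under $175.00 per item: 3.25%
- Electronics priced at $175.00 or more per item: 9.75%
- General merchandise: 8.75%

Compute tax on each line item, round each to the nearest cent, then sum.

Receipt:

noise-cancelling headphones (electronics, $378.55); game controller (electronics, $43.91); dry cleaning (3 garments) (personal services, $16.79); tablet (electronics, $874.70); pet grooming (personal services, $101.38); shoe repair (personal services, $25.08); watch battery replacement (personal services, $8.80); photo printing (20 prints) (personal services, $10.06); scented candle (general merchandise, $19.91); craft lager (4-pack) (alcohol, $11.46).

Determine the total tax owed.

Noise-cancelling headphones $378.55: electronics, $175.00 or more → 9.75% → $36.91
Game controller $43.91: electronics, under $175.00 → 3.25% → $1.43
Dry cleaning (3 garments) $16.79: personal services → 0% → $0.00
Tablet $874.70: electronics, $175.00 or more → 9.75% → $85.28
Pet grooming $101.38: personal services → 0% → $0.00
Shoe repair $25.08: personal services → 0% → $0.00
Watch battery replacement $8.80: personal services → 0% → $0.00
Photo printing (20 prints) $10.06: personal services → 0% → $0.00
Scented candle $19.91: general merchandise → 8.75% → $1.74
Craft lager (4-pack) $11.46: alcohol → 10% → $1.15
Total tax = $36.91 + $1.43 + $85.28 + $1.74 + $1.15 = $126.51

$126.51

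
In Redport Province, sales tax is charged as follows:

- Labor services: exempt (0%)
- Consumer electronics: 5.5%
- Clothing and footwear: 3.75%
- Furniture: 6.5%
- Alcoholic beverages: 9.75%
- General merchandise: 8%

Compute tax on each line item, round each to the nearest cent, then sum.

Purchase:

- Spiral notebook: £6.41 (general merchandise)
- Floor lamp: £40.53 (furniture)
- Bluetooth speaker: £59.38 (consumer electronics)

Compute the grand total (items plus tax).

Spiral notebook £6.41: general merchandise → 8% → £0.51
Floor lamp £40.53: furniture → 6.5% → £2.63
Bluetooth speaker £59.38: consumer electronics → 5.5% → £3.27
Subtotal = £106.32; tax = £6.41; total due = £112.73

£112.73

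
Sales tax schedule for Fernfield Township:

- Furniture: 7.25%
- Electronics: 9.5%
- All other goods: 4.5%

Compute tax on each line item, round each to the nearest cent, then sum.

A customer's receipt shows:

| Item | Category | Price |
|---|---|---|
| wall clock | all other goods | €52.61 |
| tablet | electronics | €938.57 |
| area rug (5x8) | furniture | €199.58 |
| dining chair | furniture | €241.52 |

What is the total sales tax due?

Wall clock €52.61: all other goods → 4.5% → €2.37
Tablet €938.57: electronics → 9.5% → €89.16
Area rug (5x8) €199.58: furniture → 7.25% → €14.47
Dining chair €241.52: furniture → 7.25% → €17.51
Total tax = €2.37 + €89.16 + €14.47 + €17.51 = €123.51

€123.51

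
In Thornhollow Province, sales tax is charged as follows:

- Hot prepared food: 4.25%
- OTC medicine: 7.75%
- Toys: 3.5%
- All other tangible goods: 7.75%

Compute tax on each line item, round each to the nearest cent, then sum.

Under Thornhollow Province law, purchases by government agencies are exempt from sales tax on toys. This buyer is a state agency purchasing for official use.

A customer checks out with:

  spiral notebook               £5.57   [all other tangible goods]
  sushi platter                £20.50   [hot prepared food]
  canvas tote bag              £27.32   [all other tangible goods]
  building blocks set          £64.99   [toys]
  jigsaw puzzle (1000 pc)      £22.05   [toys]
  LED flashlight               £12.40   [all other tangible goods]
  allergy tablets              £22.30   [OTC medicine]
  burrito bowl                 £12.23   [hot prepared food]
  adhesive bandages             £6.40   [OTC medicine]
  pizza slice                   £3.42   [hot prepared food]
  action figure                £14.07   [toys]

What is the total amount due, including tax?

Spiral notebook £5.57: all other tangible goods → 7.75% → £0.43
Sushi platter £20.50: hot prepared food → 4.25% → £0.87
Canvas tote bag £27.32: all other tangible goods → 7.75% → £2.12
Building blocks set £64.99: toys, buyer-exempt → 0% → £0.00
Jigsaw puzzle (1000 pc) £22.05: toys, buyer-exempt → 0% → £0.00
LED flashlight £12.40: all other tangible goods → 7.75% → £0.96
Allergy tablets £22.30: OTC medicine → 7.75% → £1.73
Burrito bowl £12.23: hot prepared food → 4.25% → £0.52
Adhesive bandages £6.40: OTC medicine → 7.75% → £0.50
Pizza slice £3.42: hot prepared food → 4.25% → £0.15
Action figure £14.07: toys, buyer-exempt → 0% → £0.00
Subtotal = £211.25; tax = £7.28; total due = £218.53

£218.53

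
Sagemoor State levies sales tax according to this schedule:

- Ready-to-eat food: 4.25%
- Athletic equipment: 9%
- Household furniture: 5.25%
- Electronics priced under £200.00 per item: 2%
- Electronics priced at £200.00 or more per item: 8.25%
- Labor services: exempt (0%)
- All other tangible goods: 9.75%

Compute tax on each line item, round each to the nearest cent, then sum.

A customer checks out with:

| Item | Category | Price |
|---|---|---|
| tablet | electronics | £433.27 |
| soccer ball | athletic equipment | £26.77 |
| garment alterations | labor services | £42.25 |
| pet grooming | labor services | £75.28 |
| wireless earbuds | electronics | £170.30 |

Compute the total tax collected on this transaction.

Tablet £433.27: electronics, £200.00 or more → 8.25% → £35.74
Soccer ball £26.77: athletic equipment → 9% → £2.41
Garment alterations £42.25: labor services → 0% → £0.00
Pet grooming £75.28: labor services → 0% → £0.00
Wireless earbuds £170.30: electronics, under £200.00 → 2% → £3.41
Total tax = £35.74 + £2.41 + £3.41 = £41.56

£41.56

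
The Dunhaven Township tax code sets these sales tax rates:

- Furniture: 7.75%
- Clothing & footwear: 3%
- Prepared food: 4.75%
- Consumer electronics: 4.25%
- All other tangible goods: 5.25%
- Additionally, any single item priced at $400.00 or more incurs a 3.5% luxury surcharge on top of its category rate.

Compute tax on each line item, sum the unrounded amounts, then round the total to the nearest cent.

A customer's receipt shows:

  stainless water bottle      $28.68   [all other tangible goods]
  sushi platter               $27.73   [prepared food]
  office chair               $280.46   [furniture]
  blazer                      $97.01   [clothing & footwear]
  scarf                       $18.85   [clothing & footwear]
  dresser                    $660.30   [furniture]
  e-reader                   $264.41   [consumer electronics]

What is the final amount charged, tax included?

$1491.00

Stainless water bottle $28.68: all other tangible goods → 5.25% → $1.5057
Sushi platter $27.73: prepared food → 4.75% → $1.317175
Office chair $280.46: furniture → 7.75% → $21.73565
Blazer $97.01: clothing & footwear → 3% → $2.9103
Scarf $18.85: clothing & footwear → 3% → $0.5655
Dresser $660.30: furniture → 7.75% + 3.5% surcharge = 11.25% → $74.28375
E-reader $264.41: consumer electronics → 4.25% → $11.237425
Subtotal = $1377.44; unrounded tax = $113.5555 → $113.56; total due = $1491.00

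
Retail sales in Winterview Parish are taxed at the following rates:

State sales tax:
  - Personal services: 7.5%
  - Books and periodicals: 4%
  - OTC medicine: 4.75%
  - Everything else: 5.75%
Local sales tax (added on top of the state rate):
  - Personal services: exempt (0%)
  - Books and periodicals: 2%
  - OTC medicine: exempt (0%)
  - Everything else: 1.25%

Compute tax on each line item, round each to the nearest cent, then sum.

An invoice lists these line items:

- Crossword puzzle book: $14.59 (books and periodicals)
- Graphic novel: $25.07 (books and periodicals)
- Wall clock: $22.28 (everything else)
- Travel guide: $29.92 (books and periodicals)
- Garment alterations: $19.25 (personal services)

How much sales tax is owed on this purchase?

Crossword puzzle book $14.59: books and periodicals → 4% + 2% local = 6% → $0.88
Graphic novel $25.07: books and periodicals → 4% + 2% local = 6% → $1.50
Wall clock $22.28: everything else → 5.75% + 1.25% local = 7% → $1.56
Travel guide $29.92: books and periodicals → 4% + 2% local = 6% → $1.80
Garment alterations $19.25: personal services → 7.5% + 0% local = 7.5% → $1.44
Total tax = $0.88 + $1.50 + $1.56 + $1.80 + $1.44 = $7.18

$7.18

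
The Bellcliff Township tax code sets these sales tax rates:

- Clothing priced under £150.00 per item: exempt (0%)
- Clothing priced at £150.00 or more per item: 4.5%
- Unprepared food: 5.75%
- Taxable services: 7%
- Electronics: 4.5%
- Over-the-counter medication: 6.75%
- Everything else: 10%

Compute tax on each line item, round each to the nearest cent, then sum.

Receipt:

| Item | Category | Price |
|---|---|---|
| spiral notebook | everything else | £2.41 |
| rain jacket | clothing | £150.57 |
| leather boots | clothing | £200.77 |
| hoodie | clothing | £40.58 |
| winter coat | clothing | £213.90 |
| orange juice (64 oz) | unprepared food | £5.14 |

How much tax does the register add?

Spiral notebook £2.41: everything else → 10% → £0.24
Rain jacket £150.57: clothing, £150.00 or more → 4.5% → £6.78
Leather boots £200.77: clothing, £150.00 or more → 4.5% → £9.03
Hoodie £40.58: clothing, under £150.00 → 0% → £0.00
Winter coat £213.90: clothing, £150.00 or more → 4.5% → £9.63
Orange juice (64 oz) £5.14: unprepared food → 5.75% → £0.30
Total tax = £0.24 + £6.78 + £9.03 + £9.63 + £0.30 = £25.98

£25.98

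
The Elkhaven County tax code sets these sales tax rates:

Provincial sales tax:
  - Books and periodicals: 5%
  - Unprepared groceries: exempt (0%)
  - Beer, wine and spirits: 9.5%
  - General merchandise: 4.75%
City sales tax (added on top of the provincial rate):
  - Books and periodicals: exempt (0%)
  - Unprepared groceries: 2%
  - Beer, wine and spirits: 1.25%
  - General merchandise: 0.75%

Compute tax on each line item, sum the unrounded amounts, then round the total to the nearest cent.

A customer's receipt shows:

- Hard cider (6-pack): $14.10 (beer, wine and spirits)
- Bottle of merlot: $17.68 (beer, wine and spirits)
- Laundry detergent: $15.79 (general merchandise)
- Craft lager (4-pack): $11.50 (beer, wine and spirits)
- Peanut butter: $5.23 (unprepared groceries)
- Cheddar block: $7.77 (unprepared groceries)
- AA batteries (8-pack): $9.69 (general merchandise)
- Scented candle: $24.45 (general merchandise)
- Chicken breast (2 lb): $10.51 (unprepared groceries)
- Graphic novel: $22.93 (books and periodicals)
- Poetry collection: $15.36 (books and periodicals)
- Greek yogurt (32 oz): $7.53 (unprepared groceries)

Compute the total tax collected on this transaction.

$9.93

Hard cider (6-pack) $14.10: beer, wine and spirits → 9.5% + 1.25% city = 10.75% → $1.51575
Bottle of merlot $17.68: beer, wine and spirits → 9.5% + 1.25% city = 10.75% → $1.9006
Laundry detergent $15.79: general merchandise → 4.75% + 0.75% city = 5.5% → $0.86845
Craft lager (4-pack) $11.50: beer, wine and spirits → 9.5% + 1.25% city = 10.75% → $1.23625
Peanut butter $5.23: unprepared groceries → 0% + 2% city = 2% → $0.1046
Cheddar block $7.77: unprepared groceries → 0% + 2% city = 2% → $0.1554
AA batteries (8-pack) $9.69: general merchandise → 4.75% + 0.75% city = 5.5% → $0.53295
Scented candle $24.45: general merchandise → 4.75% + 0.75% city = 5.5% → $1.34475
Chicken breast (2 lb) $10.51: unprepared groceries → 0% + 2% city = 2% → $0.2102
Graphic novel $22.93: books and periodicals → 5% + 0% city = 5% → $1.1465
Poetry collection $15.36: books and periodicals → 5% + 0% city = 5% → $0.768
Greek yogurt (32 oz) $7.53: unprepared groceries → 0% + 2% city = 2% → $0.1506
Unrounded tax sum = $9.93405 → $9.93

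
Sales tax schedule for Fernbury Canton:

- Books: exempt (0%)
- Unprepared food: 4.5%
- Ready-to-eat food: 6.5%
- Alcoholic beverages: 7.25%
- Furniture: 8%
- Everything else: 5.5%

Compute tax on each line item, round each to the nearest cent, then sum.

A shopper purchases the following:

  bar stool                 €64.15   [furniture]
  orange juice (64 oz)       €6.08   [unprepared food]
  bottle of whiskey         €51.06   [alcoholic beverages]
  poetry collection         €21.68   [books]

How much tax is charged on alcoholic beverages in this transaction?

€3.70

Bottle of whiskey €51.06: alcoholic beverages → 7.25% → €3.70
Tax on alcoholic beverages = €3.70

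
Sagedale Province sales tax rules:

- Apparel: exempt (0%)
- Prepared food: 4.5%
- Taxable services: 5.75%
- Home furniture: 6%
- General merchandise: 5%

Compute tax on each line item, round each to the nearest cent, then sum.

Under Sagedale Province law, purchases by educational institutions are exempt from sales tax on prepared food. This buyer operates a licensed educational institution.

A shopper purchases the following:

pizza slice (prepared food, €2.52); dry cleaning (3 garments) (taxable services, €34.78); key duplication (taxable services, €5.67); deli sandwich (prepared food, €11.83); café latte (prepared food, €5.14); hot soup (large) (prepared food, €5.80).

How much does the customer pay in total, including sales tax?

Pizza slice €2.52: prepared food, buyer-exempt → 0% → €0.00
Dry cleaning (3 garments) €34.78: taxable services → 5.75% → €2.00
Key duplication €5.67: taxable services → 5.75% → €0.33
Deli sandwich €11.83: prepared food, buyer-exempt → 0% → €0.00
Café latte €5.14: prepared food, buyer-exempt → 0% → €0.00
Hot soup (large) €5.80: prepared food, buyer-exempt → 0% → €0.00
Subtotal = €65.74; tax = €2.33; total due = €68.07

€68.07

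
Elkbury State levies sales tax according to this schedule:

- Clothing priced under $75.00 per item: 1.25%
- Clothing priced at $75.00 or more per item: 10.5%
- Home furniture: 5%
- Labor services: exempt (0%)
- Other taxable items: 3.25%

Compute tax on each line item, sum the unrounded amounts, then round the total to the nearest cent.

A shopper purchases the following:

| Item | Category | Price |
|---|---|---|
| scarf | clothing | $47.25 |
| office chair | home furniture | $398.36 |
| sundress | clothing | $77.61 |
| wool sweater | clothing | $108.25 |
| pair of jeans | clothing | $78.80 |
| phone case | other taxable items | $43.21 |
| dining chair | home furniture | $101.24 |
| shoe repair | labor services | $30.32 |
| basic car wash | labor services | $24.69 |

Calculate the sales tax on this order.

Scarf $47.25: clothing, under $75.00 → 1.25% → $0.590625
Office chair $398.36: home furniture → 5% → $19.918
Sundress $77.61: clothing, $75.00 or more → 10.5% → $8.14905
Wool sweater $108.25: clothing, $75.00 or more → 10.5% → $11.36625
Pair of jeans $78.80: clothing, $75.00 or more → 10.5% → $8.274
Phone case $43.21: other taxable items → 3.25% → $1.404325
Dining chair $101.24: home furniture → 5% → $5.062
Shoe repair $30.32: labor services → 0% → $0.00
Basic car wash $24.69: labor services → 0% → $0.00
Unrounded tax sum = $54.76425 → $54.76

$54.76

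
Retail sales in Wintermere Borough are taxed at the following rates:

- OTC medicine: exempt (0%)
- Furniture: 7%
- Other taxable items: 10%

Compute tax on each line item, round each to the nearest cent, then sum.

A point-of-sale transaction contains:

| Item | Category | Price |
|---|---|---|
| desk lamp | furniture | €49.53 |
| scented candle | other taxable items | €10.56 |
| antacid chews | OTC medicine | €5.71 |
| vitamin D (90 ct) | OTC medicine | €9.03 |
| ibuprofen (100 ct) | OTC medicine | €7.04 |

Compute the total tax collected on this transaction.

Desk lamp €49.53: furniture → 7% → €3.47
Scented candle €10.56: other taxable items → 10% → €1.06
Antacid chews €5.71: OTC medicine → 0% → €0.00
Vitamin D (90 ct) €9.03: OTC medicine → 0% → €0.00
Ibuprofen (100 ct) €7.04: OTC medicine → 0% → €0.00
Total tax = €3.47 + €1.06 = €4.53

€4.53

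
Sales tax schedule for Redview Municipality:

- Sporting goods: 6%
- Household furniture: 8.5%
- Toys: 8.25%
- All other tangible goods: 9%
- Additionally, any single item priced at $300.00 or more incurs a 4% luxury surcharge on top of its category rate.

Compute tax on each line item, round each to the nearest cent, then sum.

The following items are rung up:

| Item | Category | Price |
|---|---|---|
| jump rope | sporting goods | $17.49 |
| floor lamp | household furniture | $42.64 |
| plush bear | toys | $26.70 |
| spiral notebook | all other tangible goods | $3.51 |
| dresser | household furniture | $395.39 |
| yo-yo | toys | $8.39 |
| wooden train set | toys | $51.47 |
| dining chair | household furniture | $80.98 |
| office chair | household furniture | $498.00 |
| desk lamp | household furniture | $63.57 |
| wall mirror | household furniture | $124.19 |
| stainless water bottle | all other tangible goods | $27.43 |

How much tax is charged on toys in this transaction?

$7.14

Plush bear $26.70: toys → 8.25% → $2.20
Yo-yo $8.39: toys → 8.25% → $0.69
Wooden train set $51.47: toys → 8.25% → $4.25
Tax on toys = $2.20 + $0.69 + $4.25 = $7.14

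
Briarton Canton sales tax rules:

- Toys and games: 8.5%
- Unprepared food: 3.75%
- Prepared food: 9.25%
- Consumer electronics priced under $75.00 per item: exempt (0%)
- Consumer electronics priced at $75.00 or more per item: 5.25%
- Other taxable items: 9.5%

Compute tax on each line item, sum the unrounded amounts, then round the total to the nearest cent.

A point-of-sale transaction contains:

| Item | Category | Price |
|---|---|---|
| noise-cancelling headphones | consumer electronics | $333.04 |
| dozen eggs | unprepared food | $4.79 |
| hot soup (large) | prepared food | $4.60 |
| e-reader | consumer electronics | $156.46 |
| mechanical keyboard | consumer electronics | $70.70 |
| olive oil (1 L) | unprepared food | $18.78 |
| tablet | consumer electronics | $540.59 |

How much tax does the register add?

$55.39

Noise-cancelling headphones $333.04: consumer electronics, $75.00 or more → 5.25% → $17.4846
Dozen eggs $4.79: unprepared food → 3.75% → $0.179625
Hot soup (large) $4.60: prepared food → 9.25% → $0.4255
E-reader $156.46: consumer electronics, $75.00 or more → 5.25% → $8.21415
Mechanical keyboard $70.70: consumer electronics, under $75.00 → 0% → $0.00
Olive oil (1 L) $18.78: unprepared food → 3.75% → $0.70425
Tablet $540.59: consumer electronics, $75.00 or more → 5.25% → $28.380975
Unrounded tax sum = $55.3891 → $55.39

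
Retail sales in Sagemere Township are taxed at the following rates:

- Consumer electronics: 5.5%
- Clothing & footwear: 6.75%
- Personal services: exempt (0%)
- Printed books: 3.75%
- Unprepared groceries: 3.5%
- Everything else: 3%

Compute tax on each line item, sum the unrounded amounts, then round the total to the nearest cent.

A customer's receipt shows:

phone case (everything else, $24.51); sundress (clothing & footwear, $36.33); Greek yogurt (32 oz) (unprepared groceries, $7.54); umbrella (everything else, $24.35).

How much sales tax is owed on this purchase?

Phone case $24.51: everything else → 3% → $0.7353
Sundress $36.33: clothing & footwear → 6.75% → $2.452275
Greek yogurt (32 oz) $7.54: unprepared groceries → 3.5% → $0.2639
Umbrella $24.35: everything else → 3% → $0.7305
Unrounded tax sum = $4.181975 → $4.18

$4.18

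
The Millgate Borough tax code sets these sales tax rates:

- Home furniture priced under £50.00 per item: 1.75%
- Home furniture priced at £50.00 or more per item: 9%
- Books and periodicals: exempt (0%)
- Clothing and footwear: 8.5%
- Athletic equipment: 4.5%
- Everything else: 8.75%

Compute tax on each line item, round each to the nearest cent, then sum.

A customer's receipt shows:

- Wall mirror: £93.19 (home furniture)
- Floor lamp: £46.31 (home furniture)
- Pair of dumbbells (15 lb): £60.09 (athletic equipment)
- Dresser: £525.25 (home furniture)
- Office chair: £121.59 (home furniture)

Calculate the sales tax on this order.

Wall mirror £93.19: home furniture, £50.00 or more → 9% → £8.39
Floor lamp £46.31: home furniture, under £50.00 → 1.75% → £0.81
Pair of dumbbells (15 lb) £60.09: athletic equipment → 4.5% → £2.70
Dresser £525.25: home furniture, £50.00 or more → 9% → £47.27
Office chair £121.59: home furniture, £50.00 or more → 9% → £10.94
Total tax = £8.39 + £0.81 + £2.70 + £47.27 + £10.94 = £70.11

£70.11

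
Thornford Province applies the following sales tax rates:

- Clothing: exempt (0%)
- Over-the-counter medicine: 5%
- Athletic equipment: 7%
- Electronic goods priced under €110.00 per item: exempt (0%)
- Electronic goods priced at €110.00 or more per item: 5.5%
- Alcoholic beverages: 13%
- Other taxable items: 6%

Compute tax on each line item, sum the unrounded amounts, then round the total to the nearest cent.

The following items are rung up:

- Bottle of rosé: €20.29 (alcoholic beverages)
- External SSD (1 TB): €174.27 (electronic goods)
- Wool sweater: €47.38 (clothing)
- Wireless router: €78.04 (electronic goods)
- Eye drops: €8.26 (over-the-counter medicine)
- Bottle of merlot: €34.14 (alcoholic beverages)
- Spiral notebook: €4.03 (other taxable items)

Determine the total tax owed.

€17.32

Bottle of rosé €20.29: alcoholic beverages → 13% → €2.6377
External SSD (1 TB) €174.27: electronic goods, €110.00 or more → 5.5% → €9.58485
Wool sweater €47.38: clothing → 0% → €0.00
Wireless router €78.04: electronic goods, under €110.00 → 0% → €0.00
Eye drops €8.26: over-the-counter medicine → 5% → €0.413
Bottle of merlot €34.14: alcoholic beverages → 13% → €4.4382
Spiral notebook €4.03: other taxable items → 6% → €0.2418
Unrounded tax sum = €17.31555 → €17.32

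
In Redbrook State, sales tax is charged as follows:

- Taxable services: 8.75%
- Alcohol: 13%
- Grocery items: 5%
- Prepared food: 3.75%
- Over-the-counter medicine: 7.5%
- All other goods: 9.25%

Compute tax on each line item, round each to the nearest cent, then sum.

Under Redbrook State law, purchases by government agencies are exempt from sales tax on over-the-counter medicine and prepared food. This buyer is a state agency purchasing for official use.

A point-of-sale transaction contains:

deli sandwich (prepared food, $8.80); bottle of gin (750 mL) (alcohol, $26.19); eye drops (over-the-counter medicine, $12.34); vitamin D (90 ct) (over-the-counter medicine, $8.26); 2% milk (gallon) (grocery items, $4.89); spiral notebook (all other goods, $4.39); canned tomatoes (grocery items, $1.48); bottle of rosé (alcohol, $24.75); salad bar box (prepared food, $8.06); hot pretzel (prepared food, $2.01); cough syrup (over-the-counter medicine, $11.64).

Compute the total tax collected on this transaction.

Deli sandwich $8.80: prepared food, buyer-exempt → 0% → $0.00
Bottle of gin (750 mL) $26.19: alcohol → 13% → $3.40
Eye drops $12.34: over-the-counter medicine, buyer-exempt → 0% → $0.00
Vitamin D (90 ct) $8.26: over-the-counter medicine, buyer-exempt → 0% → $0.00
2% milk (gallon) $4.89: grocery items → 5% → $0.24
Spiral notebook $4.39: all other goods → 9.25% → $0.41
Canned tomatoes $1.48: grocery items → 5% → $0.07
Bottle of rosé $24.75: alcohol → 13% → $3.22
Salad bar box $8.06: prepared food, buyer-exempt → 0% → $0.00
Hot pretzel $2.01: prepared food, buyer-exempt → 0% → $0.00
Cough syrup $11.64: over-the-counter medicine, buyer-exempt → 0% → $0.00
Total tax = $3.40 + $0.24 + $0.41 + $0.07 + $3.22 = $7.34

$7.34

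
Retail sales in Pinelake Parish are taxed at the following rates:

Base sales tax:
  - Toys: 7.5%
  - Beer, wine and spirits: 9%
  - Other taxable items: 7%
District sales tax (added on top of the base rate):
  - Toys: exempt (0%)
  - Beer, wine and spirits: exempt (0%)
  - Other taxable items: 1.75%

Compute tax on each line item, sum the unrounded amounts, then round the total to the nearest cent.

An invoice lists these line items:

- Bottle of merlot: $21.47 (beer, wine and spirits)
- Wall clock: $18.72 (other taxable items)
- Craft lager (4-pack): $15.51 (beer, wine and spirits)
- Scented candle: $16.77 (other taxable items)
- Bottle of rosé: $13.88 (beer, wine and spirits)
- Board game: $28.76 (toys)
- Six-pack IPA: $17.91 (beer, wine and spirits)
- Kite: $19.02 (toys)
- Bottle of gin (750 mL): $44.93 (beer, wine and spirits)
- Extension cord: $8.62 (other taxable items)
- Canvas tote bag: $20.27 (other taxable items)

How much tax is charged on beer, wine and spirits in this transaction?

Bottle of merlot $21.47: beer, wine and spirits → 9% + 0% district = 9% → $1.9323
Craft lager (4-pack) $15.51: beer, wine and spirits → 9% + 0% district = 9% → $1.3959
Bottle of rosé $13.88: beer, wine and spirits → 9% + 0% district = 9% → $1.2492
Six-pack IPA $17.91: beer, wine and spirits → 9% + 0% district = 9% → $1.6119
Bottle of gin (750 mL) $44.93: beer, wine and spirits → 9% + 0% district = 9% → $4.0437
Tax on beer, wine and spirits: unrounded sum = $10.233 → $10.23

$10.23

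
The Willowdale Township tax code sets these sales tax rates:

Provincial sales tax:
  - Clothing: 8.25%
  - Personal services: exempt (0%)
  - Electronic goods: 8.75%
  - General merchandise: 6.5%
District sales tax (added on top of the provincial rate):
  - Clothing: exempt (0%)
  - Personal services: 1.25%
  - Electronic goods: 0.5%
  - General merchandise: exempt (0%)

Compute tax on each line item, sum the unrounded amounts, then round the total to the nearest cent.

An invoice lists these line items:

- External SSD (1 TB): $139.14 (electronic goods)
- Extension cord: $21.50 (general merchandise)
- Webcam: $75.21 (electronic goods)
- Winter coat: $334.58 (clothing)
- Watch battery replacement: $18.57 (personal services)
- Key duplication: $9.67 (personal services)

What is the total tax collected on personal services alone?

Watch battery replacement $18.57: personal services → 0% + 1.25% district = 1.25% → $0.232125
Key duplication $9.67: personal services → 0% + 1.25% district = 1.25% → $0.120875
Tax on personal services: unrounded sum = $0.353 → $0.35

$0.35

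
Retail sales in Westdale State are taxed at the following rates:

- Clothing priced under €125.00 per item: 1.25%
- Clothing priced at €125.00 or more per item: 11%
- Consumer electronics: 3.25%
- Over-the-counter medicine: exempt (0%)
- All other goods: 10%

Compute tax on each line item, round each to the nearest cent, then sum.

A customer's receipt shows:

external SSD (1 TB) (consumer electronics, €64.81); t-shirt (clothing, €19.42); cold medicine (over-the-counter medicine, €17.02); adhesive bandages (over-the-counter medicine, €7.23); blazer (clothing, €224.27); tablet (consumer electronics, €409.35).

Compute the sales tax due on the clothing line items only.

T-shirt €19.42: clothing, under €125.00 → 1.25% → €0.24
Blazer €224.27: clothing, €125.00 or more → 11% → €24.67
Tax on clothing = €0.24 + €24.67 = €24.91

€24.91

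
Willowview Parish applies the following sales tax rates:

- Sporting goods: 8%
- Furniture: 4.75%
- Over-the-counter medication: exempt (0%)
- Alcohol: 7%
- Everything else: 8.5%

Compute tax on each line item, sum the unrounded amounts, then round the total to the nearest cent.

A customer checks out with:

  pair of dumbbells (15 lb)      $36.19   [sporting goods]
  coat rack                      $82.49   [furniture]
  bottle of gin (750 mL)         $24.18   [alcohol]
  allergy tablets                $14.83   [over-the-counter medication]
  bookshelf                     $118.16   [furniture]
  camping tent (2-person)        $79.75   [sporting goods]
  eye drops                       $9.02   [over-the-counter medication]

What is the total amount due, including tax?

Pair of dumbbells (15 lb) $36.19: sporting goods → 8% → $2.8952
Coat rack $82.49: furniture → 4.75% → $3.918275
Bottle of gin (750 mL) $24.18: alcohol → 7% → $1.6926
Allergy tablets $14.83: over-the-counter medication → 0% → $0.00
Bookshelf $118.16: furniture → 4.75% → $5.6126
Camping tent (2-person) $79.75: sporting goods → 8% → $6.38
Eye drops $9.02: over-the-counter medication → 0% → $0.00
Subtotal = $364.62; unrounded tax = $20.498675 → $20.50; total due = $385.12

$385.12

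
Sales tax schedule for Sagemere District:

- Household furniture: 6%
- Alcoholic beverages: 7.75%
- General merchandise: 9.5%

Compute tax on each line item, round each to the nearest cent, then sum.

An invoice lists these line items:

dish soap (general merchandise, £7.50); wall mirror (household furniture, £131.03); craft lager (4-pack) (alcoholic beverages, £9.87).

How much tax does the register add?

Dish soap £7.50: general merchandise → 9.5% → £0.71
Wall mirror £131.03: household furniture → 6% → £7.86
Craft lager (4-pack) £9.87: alcoholic beverages → 7.75% → £0.76
Total tax = £0.71 + £7.86 + £0.76 = £9.33

£9.33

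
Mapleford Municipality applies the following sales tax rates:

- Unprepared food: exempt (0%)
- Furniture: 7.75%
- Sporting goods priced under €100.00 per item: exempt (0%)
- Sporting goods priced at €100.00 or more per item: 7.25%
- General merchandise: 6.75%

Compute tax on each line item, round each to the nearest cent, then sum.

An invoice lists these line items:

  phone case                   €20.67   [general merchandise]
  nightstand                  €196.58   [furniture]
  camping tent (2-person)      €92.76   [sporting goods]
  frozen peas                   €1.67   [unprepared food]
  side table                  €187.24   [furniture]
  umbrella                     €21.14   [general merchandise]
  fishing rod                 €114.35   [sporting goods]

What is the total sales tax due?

€40.86

Phone case €20.67: general merchandise → 6.75% → €1.40
Nightstand €196.58: furniture → 7.75% → €15.23
Camping tent (2-person) €92.76: sporting goods, under €100.00 → 0% → €0.00
Frozen peas €1.67: unprepared food → 0% → €0.00
Side table €187.24: furniture → 7.75% → €14.51
Umbrella €21.14: general merchandise → 6.75% → €1.43
Fishing rod €114.35: sporting goods, €100.00 or more → 7.25% → €8.29
Total tax = €1.40 + €15.23 + €14.51 + €1.43 + €8.29 = €40.86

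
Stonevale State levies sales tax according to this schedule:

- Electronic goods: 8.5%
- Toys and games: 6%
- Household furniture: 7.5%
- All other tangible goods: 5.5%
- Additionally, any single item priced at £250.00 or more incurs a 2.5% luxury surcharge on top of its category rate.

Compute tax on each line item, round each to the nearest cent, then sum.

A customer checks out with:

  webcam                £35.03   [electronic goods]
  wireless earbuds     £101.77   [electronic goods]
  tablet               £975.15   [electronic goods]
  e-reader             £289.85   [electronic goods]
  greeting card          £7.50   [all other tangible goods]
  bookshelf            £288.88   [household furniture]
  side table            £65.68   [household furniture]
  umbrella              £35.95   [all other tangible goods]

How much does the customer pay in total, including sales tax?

£1986.80

Webcam £35.03: electronic goods → 8.5% → £2.98
Wireless earbuds £101.77: electronic goods → 8.5% → £8.65
Tablet £975.15: electronic goods → 8.5% + 2.5% surcharge = 11% → £107.27
E-reader £289.85: electronic goods → 8.5% + 2.5% surcharge = 11% → £31.88
Greeting card £7.50: all other tangible goods → 5.5% → £0.41
Bookshelf £288.88: household furniture → 7.5% + 2.5% surcharge = 10% → £28.89
Side table £65.68: household furniture → 7.5% → £4.93
Umbrella £35.95: all other tangible goods → 5.5% → £1.98
Subtotal = £1799.81; tax = £186.99; total due = £1986.80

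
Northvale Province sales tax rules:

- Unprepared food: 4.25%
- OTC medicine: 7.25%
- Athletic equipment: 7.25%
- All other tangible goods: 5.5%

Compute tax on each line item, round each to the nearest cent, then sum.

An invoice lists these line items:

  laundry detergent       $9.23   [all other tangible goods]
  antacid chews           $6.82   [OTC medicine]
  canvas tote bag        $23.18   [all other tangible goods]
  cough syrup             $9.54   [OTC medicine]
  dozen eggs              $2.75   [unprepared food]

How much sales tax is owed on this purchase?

Laundry detergent $9.23: all other tangible goods → 5.5% → $0.51
Antacid chews $6.82: OTC medicine → 7.25% → $0.49
Canvas tote bag $23.18: all other tangible goods → 5.5% → $1.27
Cough syrup $9.54: OTC medicine → 7.25% → $0.69
Dozen eggs $2.75: unprepared food → 4.25% → $0.12
Total tax = $0.51 + $0.49 + $1.27 + $0.69 + $0.12 = $3.08

$3.08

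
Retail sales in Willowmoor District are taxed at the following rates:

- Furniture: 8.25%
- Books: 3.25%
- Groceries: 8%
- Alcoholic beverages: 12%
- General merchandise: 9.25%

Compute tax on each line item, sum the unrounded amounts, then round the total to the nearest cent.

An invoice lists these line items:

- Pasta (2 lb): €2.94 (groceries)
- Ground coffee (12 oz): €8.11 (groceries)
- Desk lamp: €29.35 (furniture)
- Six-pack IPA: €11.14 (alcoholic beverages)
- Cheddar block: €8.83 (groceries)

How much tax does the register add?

Pasta (2 lb) €2.94: groceries → 8% → €0.2352
Ground coffee (12 oz) €8.11: groceries → 8% → €0.6488
Desk lamp €29.35: furniture → 8.25% → €2.421375
Six-pack IPA €11.14: alcoholic beverages → 12% → €1.3368
Cheddar block €8.83: groceries → 8% → €0.7064
Unrounded tax sum = €5.348575 → €5.35

€5.35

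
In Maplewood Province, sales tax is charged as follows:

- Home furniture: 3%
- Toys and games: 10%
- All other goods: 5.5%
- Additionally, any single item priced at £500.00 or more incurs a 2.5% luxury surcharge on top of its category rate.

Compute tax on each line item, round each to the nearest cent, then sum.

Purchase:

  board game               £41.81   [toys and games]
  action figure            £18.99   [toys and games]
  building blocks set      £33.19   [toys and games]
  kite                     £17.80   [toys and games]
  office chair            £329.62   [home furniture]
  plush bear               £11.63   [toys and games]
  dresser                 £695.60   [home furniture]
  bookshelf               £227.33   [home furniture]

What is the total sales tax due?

Board game £41.81: toys and games → 10% → £4.18
Action figure £18.99: toys and games → 10% → £1.90
Building blocks set £33.19: toys and games → 10% → £3.32
Kite £17.80: toys and games → 10% → £1.78
Office chair £329.62: home furniture → 3% → £9.89
Plush bear £11.63: toys and games → 10% → £1.16
Dresser £695.60: home furniture → 3% + 2.5% surcharge = 5.5% → £38.26
Bookshelf £227.33: home furniture → 3% → £6.82
Total tax = £4.18 + £1.90 + £3.32 + £1.78 + £9.89 + £1.16 + £38.26 + £6.82 = £67.31

£67.31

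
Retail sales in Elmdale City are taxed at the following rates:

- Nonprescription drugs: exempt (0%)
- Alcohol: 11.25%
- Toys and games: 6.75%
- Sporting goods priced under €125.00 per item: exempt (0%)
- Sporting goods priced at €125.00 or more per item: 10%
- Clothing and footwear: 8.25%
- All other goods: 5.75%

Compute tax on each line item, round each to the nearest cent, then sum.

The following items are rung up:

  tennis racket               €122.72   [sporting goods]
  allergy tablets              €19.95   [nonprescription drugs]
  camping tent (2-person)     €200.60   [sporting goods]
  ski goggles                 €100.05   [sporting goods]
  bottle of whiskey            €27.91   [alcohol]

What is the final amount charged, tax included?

Tennis racket €122.72: sporting goods, under €125.00 → 0% → €0.00
Allergy tablets €19.95: nonprescription drugs → 0% → €0.00
Camping tent (2-person) €200.60: sporting goods, €125.00 or more → 10% → €20.06
Ski goggles €100.05: sporting goods, under €125.00 → 0% → €0.00
Bottle of whiskey €27.91: alcohol → 11.25% → €3.14
Subtotal = €471.23; tax = €23.20; total due = €494.43

€494.43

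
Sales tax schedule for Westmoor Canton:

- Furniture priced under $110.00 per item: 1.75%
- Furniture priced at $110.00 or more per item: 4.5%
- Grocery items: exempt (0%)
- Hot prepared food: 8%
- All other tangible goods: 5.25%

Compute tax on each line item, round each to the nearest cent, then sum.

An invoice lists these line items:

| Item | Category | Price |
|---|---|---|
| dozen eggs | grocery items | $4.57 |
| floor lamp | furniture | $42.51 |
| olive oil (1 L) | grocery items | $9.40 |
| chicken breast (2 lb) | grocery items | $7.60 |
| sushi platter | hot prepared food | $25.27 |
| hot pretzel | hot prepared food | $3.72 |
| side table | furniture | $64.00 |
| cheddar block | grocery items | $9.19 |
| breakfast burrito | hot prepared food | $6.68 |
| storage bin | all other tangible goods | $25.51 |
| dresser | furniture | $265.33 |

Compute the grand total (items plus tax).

$481.77

Dozen eggs $4.57: grocery items → 0% → $0.00
Floor lamp $42.51: furniture, under $110.00 → 1.75% → $0.74
Olive oil (1 L) $9.40: grocery items → 0% → $0.00
Chicken breast (2 lb) $7.60: grocery items → 0% → $0.00
Sushi platter $25.27: hot prepared food → 8% → $2.02
Hot pretzel $3.72: hot prepared food → 8% → $0.30
Side table $64.00: furniture, under $110.00 → 1.75% → $1.12
Cheddar block $9.19: grocery items → 0% → $0.00
Breakfast burrito $6.68: hot prepared food → 8% → $0.53
Storage bin $25.51: all other tangible goods → 5.25% → $1.34
Dresser $265.33: furniture, $110.00 or more → 4.5% → $11.94
Subtotal = $463.78; tax = $17.99; total due = $481.77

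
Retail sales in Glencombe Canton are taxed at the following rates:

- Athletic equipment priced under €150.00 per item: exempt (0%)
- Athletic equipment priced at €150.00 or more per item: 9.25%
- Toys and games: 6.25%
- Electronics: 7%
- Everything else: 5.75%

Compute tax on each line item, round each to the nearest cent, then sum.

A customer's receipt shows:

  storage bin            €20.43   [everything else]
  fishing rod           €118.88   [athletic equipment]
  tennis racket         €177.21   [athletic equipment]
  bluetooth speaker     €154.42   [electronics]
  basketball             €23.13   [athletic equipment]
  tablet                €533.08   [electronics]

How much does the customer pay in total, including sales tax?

€1092.84

Storage bin €20.43: everything else → 5.75% → €1.17
Fishing rod €118.88: athletic equipment, under €150.00 → 0% → €0.00
Tennis racket €177.21: athletic equipment, €150.00 or more → 9.25% → €16.39
Bluetooth speaker €154.42: electronics → 7% → €10.81
Basketball €23.13: athletic equipment, under €150.00 → 0% → €0.00
Tablet €533.08: electronics → 7% → €37.32
Subtotal = €1027.15; tax = €65.69; total due = €1092.84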